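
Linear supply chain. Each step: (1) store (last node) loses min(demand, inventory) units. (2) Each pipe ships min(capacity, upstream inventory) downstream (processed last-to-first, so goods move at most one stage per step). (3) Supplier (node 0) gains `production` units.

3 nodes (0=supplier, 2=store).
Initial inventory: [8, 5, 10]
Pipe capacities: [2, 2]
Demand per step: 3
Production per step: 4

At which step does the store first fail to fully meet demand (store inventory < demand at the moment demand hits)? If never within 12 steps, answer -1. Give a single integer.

Step 1: demand=3,sold=3 ship[1->2]=2 ship[0->1]=2 prod=4 -> [10 5 9]
Step 2: demand=3,sold=3 ship[1->2]=2 ship[0->1]=2 prod=4 -> [12 5 8]
Step 3: demand=3,sold=3 ship[1->2]=2 ship[0->1]=2 prod=4 -> [14 5 7]
Step 4: demand=3,sold=3 ship[1->2]=2 ship[0->1]=2 prod=4 -> [16 5 6]
Step 5: demand=3,sold=3 ship[1->2]=2 ship[0->1]=2 prod=4 -> [18 5 5]
Step 6: demand=3,sold=3 ship[1->2]=2 ship[0->1]=2 prod=4 -> [20 5 4]
Step 7: demand=3,sold=3 ship[1->2]=2 ship[0->1]=2 prod=4 -> [22 5 3]
Step 8: demand=3,sold=3 ship[1->2]=2 ship[0->1]=2 prod=4 -> [24 5 2]
Step 9: demand=3,sold=2 ship[1->2]=2 ship[0->1]=2 prod=4 -> [26 5 2]
Step 10: demand=3,sold=2 ship[1->2]=2 ship[0->1]=2 prod=4 -> [28 5 2]
Step 11: demand=3,sold=2 ship[1->2]=2 ship[0->1]=2 prod=4 -> [30 5 2]
Step 12: demand=3,sold=2 ship[1->2]=2 ship[0->1]=2 prod=4 -> [32 5 2]
First stockout at step 9

9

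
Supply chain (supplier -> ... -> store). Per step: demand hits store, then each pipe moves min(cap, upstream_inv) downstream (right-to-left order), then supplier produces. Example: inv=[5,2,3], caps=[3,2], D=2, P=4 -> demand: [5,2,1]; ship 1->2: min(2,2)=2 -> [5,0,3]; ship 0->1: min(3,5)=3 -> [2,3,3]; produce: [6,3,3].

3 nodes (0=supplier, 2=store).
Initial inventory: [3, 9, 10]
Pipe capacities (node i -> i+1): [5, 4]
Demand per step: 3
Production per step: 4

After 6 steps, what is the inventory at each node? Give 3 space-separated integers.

Step 1: demand=3,sold=3 ship[1->2]=4 ship[0->1]=3 prod=4 -> inv=[4 8 11]
Step 2: demand=3,sold=3 ship[1->2]=4 ship[0->1]=4 prod=4 -> inv=[4 8 12]
Step 3: demand=3,sold=3 ship[1->2]=4 ship[0->1]=4 prod=4 -> inv=[4 8 13]
Step 4: demand=3,sold=3 ship[1->2]=4 ship[0->1]=4 prod=4 -> inv=[4 8 14]
Step 5: demand=3,sold=3 ship[1->2]=4 ship[0->1]=4 prod=4 -> inv=[4 8 15]
Step 6: demand=3,sold=3 ship[1->2]=4 ship[0->1]=4 prod=4 -> inv=[4 8 16]

4 8 16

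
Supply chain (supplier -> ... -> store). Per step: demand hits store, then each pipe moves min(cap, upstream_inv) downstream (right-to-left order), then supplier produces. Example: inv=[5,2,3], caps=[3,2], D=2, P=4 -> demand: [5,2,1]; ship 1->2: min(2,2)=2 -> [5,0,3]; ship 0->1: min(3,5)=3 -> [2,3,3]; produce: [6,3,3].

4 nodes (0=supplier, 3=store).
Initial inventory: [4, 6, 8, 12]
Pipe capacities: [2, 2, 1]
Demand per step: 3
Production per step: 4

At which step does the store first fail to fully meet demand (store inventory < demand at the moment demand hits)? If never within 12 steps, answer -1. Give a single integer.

Step 1: demand=3,sold=3 ship[2->3]=1 ship[1->2]=2 ship[0->1]=2 prod=4 -> [6 6 9 10]
Step 2: demand=3,sold=3 ship[2->3]=1 ship[1->2]=2 ship[0->1]=2 prod=4 -> [8 6 10 8]
Step 3: demand=3,sold=3 ship[2->3]=1 ship[1->2]=2 ship[0->1]=2 prod=4 -> [10 6 11 6]
Step 4: demand=3,sold=3 ship[2->3]=1 ship[1->2]=2 ship[0->1]=2 prod=4 -> [12 6 12 4]
Step 5: demand=3,sold=3 ship[2->3]=1 ship[1->2]=2 ship[0->1]=2 prod=4 -> [14 6 13 2]
Step 6: demand=3,sold=2 ship[2->3]=1 ship[1->2]=2 ship[0->1]=2 prod=4 -> [16 6 14 1]
Step 7: demand=3,sold=1 ship[2->3]=1 ship[1->2]=2 ship[0->1]=2 prod=4 -> [18 6 15 1]
Step 8: demand=3,sold=1 ship[2->3]=1 ship[1->2]=2 ship[0->1]=2 prod=4 -> [20 6 16 1]
Step 9: demand=3,sold=1 ship[2->3]=1 ship[1->2]=2 ship[0->1]=2 prod=4 -> [22 6 17 1]
Step 10: demand=3,sold=1 ship[2->3]=1 ship[1->2]=2 ship[0->1]=2 prod=4 -> [24 6 18 1]
Step 11: demand=3,sold=1 ship[2->3]=1 ship[1->2]=2 ship[0->1]=2 prod=4 -> [26 6 19 1]
Step 12: demand=3,sold=1 ship[2->3]=1 ship[1->2]=2 ship[0->1]=2 prod=4 -> [28 6 20 1]
First stockout at step 6

6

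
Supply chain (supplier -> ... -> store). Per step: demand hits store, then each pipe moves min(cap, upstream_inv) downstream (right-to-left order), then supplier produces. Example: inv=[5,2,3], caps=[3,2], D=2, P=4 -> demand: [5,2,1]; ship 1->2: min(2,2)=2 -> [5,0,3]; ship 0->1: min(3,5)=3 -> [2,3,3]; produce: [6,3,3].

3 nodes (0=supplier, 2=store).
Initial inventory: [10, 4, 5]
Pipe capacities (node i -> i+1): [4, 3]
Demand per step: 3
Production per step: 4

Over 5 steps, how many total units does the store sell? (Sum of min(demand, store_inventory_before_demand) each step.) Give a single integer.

Answer: 15

Derivation:
Step 1: sold=3 (running total=3) -> [10 5 5]
Step 2: sold=3 (running total=6) -> [10 6 5]
Step 3: sold=3 (running total=9) -> [10 7 5]
Step 4: sold=3 (running total=12) -> [10 8 5]
Step 5: sold=3 (running total=15) -> [10 9 5]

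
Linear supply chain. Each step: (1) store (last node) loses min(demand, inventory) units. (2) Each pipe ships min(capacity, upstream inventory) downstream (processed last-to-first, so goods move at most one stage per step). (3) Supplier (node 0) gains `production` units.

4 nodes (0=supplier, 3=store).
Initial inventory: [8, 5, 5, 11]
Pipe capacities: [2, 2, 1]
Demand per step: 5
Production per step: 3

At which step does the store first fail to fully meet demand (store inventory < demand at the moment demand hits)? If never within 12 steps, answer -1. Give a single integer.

Step 1: demand=5,sold=5 ship[2->3]=1 ship[1->2]=2 ship[0->1]=2 prod=3 -> [9 5 6 7]
Step 2: demand=5,sold=5 ship[2->3]=1 ship[1->2]=2 ship[0->1]=2 prod=3 -> [10 5 7 3]
Step 3: demand=5,sold=3 ship[2->3]=1 ship[1->2]=2 ship[0->1]=2 prod=3 -> [11 5 8 1]
Step 4: demand=5,sold=1 ship[2->3]=1 ship[1->2]=2 ship[0->1]=2 prod=3 -> [12 5 9 1]
Step 5: demand=5,sold=1 ship[2->3]=1 ship[1->2]=2 ship[0->1]=2 prod=3 -> [13 5 10 1]
Step 6: demand=5,sold=1 ship[2->3]=1 ship[1->2]=2 ship[0->1]=2 prod=3 -> [14 5 11 1]
Step 7: demand=5,sold=1 ship[2->3]=1 ship[1->2]=2 ship[0->1]=2 prod=3 -> [15 5 12 1]
Step 8: demand=5,sold=1 ship[2->3]=1 ship[1->2]=2 ship[0->1]=2 prod=3 -> [16 5 13 1]
Step 9: demand=5,sold=1 ship[2->3]=1 ship[1->2]=2 ship[0->1]=2 prod=3 -> [17 5 14 1]
Step 10: demand=5,sold=1 ship[2->3]=1 ship[1->2]=2 ship[0->1]=2 prod=3 -> [18 5 15 1]
Step 11: demand=5,sold=1 ship[2->3]=1 ship[1->2]=2 ship[0->1]=2 prod=3 -> [19 5 16 1]
Step 12: demand=5,sold=1 ship[2->3]=1 ship[1->2]=2 ship[0->1]=2 prod=3 -> [20 5 17 1]
First stockout at step 3

3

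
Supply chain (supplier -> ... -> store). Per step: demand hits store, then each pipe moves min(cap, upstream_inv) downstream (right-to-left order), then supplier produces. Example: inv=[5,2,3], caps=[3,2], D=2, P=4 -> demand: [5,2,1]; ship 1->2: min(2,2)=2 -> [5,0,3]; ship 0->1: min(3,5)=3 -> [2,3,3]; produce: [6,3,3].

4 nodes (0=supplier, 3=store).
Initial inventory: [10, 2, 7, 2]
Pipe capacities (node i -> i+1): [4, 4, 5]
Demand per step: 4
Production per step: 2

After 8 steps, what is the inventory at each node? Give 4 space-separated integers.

Step 1: demand=4,sold=2 ship[2->3]=5 ship[1->2]=2 ship[0->1]=4 prod=2 -> inv=[8 4 4 5]
Step 2: demand=4,sold=4 ship[2->3]=4 ship[1->2]=4 ship[0->1]=4 prod=2 -> inv=[6 4 4 5]
Step 3: demand=4,sold=4 ship[2->3]=4 ship[1->2]=4 ship[0->1]=4 prod=2 -> inv=[4 4 4 5]
Step 4: demand=4,sold=4 ship[2->3]=4 ship[1->2]=4 ship[0->1]=4 prod=2 -> inv=[2 4 4 5]
Step 5: demand=4,sold=4 ship[2->3]=4 ship[1->2]=4 ship[0->1]=2 prod=2 -> inv=[2 2 4 5]
Step 6: demand=4,sold=4 ship[2->3]=4 ship[1->2]=2 ship[0->1]=2 prod=2 -> inv=[2 2 2 5]
Step 7: demand=4,sold=4 ship[2->3]=2 ship[1->2]=2 ship[0->1]=2 prod=2 -> inv=[2 2 2 3]
Step 8: demand=4,sold=3 ship[2->3]=2 ship[1->2]=2 ship[0->1]=2 prod=2 -> inv=[2 2 2 2]

2 2 2 2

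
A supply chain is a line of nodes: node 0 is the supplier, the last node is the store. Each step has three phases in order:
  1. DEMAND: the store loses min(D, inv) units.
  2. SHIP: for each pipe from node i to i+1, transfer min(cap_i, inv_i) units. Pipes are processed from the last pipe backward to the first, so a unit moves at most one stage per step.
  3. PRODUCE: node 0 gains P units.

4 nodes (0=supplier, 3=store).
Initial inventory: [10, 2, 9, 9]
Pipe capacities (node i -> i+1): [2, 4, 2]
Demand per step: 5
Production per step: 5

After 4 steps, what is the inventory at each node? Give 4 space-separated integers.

Step 1: demand=5,sold=5 ship[2->3]=2 ship[1->2]=2 ship[0->1]=2 prod=5 -> inv=[13 2 9 6]
Step 2: demand=5,sold=5 ship[2->3]=2 ship[1->2]=2 ship[0->1]=2 prod=5 -> inv=[16 2 9 3]
Step 3: demand=5,sold=3 ship[2->3]=2 ship[1->2]=2 ship[0->1]=2 prod=5 -> inv=[19 2 9 2]
Step 4: demand=5,sold=2 ship[2->3]=2 ship[1->2]=2 ship[0->1]=2 prod=5 -> inv=[22 2 9 2]

22 2 9 2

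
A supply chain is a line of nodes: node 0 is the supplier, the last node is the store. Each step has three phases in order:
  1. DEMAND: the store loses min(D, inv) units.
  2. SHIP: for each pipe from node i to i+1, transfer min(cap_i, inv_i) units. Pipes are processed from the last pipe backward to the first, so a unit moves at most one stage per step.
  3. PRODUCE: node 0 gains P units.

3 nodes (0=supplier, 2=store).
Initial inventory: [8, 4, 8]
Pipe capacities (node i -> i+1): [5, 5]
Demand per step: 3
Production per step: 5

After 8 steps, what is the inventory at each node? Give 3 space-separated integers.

Step 1: demand=3,sold=3 ship[1->2]=4 ship[0->1]=5 prod=5 -> inv=[8 5 9]
Step 2: demand=3,sold=3 ship[1->2]=5 ship[0->1]=5 prod=5 -> inv=[8 5 11]
Step 3: demand=3,sold=3 ship[1->2]=5 ship[0->1]=5 prod=5 -> inv=[8 5 13]
Step 4: demand=3,sold=3 ship[1->2]=5 ship[0->1]=5 prod=5 -> inv=[8 5 15]
Step 5: demand=3,sold=3 ship[1->2]=5 ship[0->1]=5 prod=5 -> inv=[8 5 17]
Step 6: demand=3,sold=3 ship[1->2]=5 ship[0->1]=5 prod=5 -> inv=[8 5 19]
Step 7: demand=3,sold=3 ship[1->2]=5 ship[0->1]=5 prod=5 -> inv=[8 5 21]
Step 8: demand=3,sold=3 ship[1->2]=5 ship[0->1]=5 prod=5 -> inv=[8 5 23]

8 5 23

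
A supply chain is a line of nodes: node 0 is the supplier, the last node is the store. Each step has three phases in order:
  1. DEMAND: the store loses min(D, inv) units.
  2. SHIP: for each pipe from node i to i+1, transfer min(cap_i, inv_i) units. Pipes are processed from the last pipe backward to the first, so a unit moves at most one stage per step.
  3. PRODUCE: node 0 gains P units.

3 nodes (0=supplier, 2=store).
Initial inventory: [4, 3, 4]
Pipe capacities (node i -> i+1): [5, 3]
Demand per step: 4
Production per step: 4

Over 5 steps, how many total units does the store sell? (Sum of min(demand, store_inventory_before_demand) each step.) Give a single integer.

Step 1: sold=4 (running total=4) -> [4 4 3]
Step 2: sold=3 (running total=7) -> [4 5 3]
Step 3: sold=3 (running total=10) -> [4 6 3]
Step 4: sold=3 (running total=13) -> [4 7 3]
Step 5: sold=3 (running total=16) -> [4 8 3]

Answer: 16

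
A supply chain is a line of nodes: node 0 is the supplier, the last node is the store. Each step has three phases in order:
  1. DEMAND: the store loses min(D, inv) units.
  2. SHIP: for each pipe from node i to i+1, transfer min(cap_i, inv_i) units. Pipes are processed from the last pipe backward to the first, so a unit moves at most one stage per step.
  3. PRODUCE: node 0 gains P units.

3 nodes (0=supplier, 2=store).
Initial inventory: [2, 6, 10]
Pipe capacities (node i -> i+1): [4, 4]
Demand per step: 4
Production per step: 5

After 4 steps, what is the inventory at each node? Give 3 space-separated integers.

Step 1: demand=4,sold=4 ship[1->2]=4 ship[0->1]=2 prod=5 -> inv=[5 4 10]
Step 2: demand=4,sold=4 ship[1->2]=4 ship[0->1]=4 prod=5 -> inv=[6 4 10]
Step 3: demand=4,sold=4 ship[1->2]=4 ship[0->1]=4 prod=5 -> inv=[7 4 10]
Step 4: demand=4,sold=4 ship[1->2]=4 ship[0->1]=4 prod=5 -> inv=[8 4 10]

8 4 10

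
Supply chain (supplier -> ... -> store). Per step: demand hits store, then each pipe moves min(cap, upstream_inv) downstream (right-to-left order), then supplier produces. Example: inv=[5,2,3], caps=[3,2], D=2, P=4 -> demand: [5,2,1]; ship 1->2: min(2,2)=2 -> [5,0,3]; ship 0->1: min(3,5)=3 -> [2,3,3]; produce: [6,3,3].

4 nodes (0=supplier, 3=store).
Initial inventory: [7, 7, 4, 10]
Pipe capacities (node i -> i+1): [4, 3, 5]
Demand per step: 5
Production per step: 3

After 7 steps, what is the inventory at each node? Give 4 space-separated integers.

Step 1: demand=5,sold=5 ship[2->3]=4 ship[1->2]=3 ship[0->1]=4 prod=3 -> inv=[6 8 3 9]
Step 2: demand=5,sold=5 ship[2->3]=3 ship[1->2]=3 ship[0->1]=4 prod=3 -> inv=[5 9 3 7]
Step 3: demand=5,sold=5 ship[2->3]=3 ship[1->2]=3 ship[0->1]=4 prod=3 -> inv=[4 10 3 5]
Step 4: demand=5,sold=5 ship[2->3]=3 ship[1->2]=3 ship[0->1]=4 prod=3 -> inv=[3 11 3 3]
Step 5: demand=5,sold=3 ship[2->3]=3 ship[1->2]=3 ship[0->1]=3 prod=3 -> inv=[3 11 3 3]
Step 6: demand=5,sold=3 ship[2->3]=3 ship[1->2]=3 ship[0->1]=3 prod=3 -> inv=[3 11 3 3]
Step 7: demand=5,sold=3 ship[2->3]=3 ship[1->2]=3 ship[0->1]=3 prod=3 -> inv=[3 11 3 3]

3 11 3 3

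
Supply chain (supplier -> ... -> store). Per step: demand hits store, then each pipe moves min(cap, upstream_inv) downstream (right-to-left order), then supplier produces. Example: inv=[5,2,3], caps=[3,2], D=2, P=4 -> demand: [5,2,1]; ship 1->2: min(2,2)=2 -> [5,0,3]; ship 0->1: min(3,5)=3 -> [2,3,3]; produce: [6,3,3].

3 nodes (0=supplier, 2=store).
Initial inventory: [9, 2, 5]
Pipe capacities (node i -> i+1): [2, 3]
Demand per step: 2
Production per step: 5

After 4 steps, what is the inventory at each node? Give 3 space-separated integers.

Step 1: demand=2,sold=2 ship[1->2]=2 ship[0->1]=2 prod=5 -> inv=[12 2 5]
Step 2: demand=2,sold=2 ship[1->2]=2 ship[0->1]=2 prod=5 -> inv=[15 2 5]
Step 3: demand=2,sold=2 ship[1->2]=2 ship[0->1]=2 prod=5 -> inv=[18 2 5]
Step 4: demand=2,sold=2 ship[1->2]=2 ship[0->1]=2 prod=5 -> inv=[21 2 5]

21 2 5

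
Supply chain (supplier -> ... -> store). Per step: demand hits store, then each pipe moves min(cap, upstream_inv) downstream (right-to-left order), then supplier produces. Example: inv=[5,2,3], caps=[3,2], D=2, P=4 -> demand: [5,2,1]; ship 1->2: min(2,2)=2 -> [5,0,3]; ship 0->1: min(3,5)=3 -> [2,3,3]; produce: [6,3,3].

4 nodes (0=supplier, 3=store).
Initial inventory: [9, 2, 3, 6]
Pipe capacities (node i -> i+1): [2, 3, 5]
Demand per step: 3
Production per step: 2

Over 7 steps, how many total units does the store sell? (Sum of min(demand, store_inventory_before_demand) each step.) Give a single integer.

Step 1: sold=3 (running total=3) -> [9 2 2 6]
Step 2: sold=3 (running total=6) -> [9 2 2 5]
Step 3: sold=3 (running total=9) -> [9 2 2 4]
Step 4: sold=3 (running total=12) -> [9 2 2 3]
Step 5: sold=3 (running total=15) -> [9 2 2 2]
Step 6: sold=2 (running total=17) -> [9 2 2 2]
Step 7: sold=2 (running total=19) -> [9 2 2 2]

Answer: 19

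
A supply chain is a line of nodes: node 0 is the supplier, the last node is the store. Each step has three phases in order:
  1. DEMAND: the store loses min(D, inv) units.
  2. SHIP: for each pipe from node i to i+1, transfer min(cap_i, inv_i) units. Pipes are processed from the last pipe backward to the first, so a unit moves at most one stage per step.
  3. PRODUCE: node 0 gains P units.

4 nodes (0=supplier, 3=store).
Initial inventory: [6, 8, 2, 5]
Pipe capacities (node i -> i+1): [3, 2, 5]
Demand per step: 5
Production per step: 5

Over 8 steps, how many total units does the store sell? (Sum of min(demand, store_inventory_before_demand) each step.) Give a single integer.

Step 1: sold=5 (running total=5) -> [8 9 2 2]
Step 2: sold=2 (running total=7) -> [10 10 2 2]
Step 3: sold=2 (running total=9) -> [12 11 2 2]
Step 4: sold=2 (running total=11) -> [14 12 2 2]
Step 5: sold=2 (running total=13) -> [16 13 2 2]
Step 6: sold=2 (running total=15) -> [18 14 2 2]
Step 7: sold=2 (running total=17) -> [20 15 2 2]
Step 8: sold=2 (running total=19) -> [22 16 2 2]

Answer: 19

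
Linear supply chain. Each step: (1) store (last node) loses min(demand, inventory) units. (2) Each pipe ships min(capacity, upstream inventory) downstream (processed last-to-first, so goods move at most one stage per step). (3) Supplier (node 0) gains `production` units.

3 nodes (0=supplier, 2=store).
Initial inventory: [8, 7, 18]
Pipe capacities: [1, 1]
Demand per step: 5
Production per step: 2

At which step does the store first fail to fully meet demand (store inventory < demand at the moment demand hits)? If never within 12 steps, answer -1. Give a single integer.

Step 1: demand=5,sold=5 ship[1->2]=1 ship[0->1]=1 prod=2 -> [9 7 14]
Step 2: demand=5,sold=5 ship[1->2]=1 ship[0->1]=1 prod=2 -> [10 7 10]
Step 3: demand=5,sold=5 ship[1->2]=1 ship[0->1]=1 prod=2 -> [11 7 6]
Step 4: demand=5,sold=5 ship[1->2]=1 ship[0->1]=1 prod=2 -> [12 7 2]
Step 5: demand=5,sold=2 ship[1->2]=1 ship[0->1]=1 prod=2 -> [13 7 1]
Step 6: demand=5,sold=1 ship[1->2]=1 ship[0->1]=1 prod=2 -> [14 7 1]
Step 7: demand=5,sold=1 ship[1->2]=1 ship[0->1]=1 prod=2 -> [15 7 1]
Step 8: demand=5,sold=1 ship[1->2]=1 ship[0->1]=1 prod=2 -> [16 7 1]
Step 9: demand=5,sold=1 ship[1->2]=1 ship[0->1]=1 prod=2 -> [17 7 1]
Step 10: demand=5,sold=1 ship[1->2]=1 ship[0->1]=1 prod=2 -> [18 7 1]
Step 11: demand=5,sold=1 ship[1->2]=1 ship[0->1]=1 prod=2 -> [19 7 1]
Step 12: demand=5,sold=1 ship[1->2]=1 ship[0->1]=1 prod=2 -> [20 7 1]
First stockout at step 5

5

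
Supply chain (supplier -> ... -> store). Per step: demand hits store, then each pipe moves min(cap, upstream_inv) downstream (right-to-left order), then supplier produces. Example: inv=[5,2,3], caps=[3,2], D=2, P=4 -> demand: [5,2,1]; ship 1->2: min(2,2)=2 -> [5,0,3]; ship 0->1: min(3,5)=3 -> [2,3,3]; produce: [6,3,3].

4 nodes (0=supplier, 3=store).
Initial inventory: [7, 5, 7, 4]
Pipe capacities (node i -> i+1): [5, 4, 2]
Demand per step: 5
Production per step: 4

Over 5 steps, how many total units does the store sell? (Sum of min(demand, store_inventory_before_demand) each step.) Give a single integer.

Step 1: sold=4 (running total=4) -> [6 6 9 2]
Step 2: sold=2 (running total=6) -> [5 7 11 2]
Step 3: sold=2 (running total=8) -> [4 8 13 2]
Step 4: sold=2 (running total=10) -> [4 8 15 2]
Step 5: sold=2 (running total=12) -> [4 8 17 2]

Answer: 12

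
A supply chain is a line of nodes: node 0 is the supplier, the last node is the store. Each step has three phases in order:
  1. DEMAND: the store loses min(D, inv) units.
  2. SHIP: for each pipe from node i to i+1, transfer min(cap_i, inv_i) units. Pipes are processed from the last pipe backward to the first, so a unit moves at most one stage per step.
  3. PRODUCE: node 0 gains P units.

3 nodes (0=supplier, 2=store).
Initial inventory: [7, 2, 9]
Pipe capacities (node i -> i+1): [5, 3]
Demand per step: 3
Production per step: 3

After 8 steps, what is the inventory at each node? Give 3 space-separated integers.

Step 1: demand=3,sold=3 ship[1->2]=2 ship[0->1]=5 prod=3 -> inv=[5 5 8]
Step 2: demand=3,sold=3 ship[1->2]=3 ship[0->1]=5 prod=3 -> inv=[3 7 8]
Step 3: demand=3,sold=3 ship[1->2]=3 ship[0->1]=3 prod=3 -> inv=[3 7 8]
Step 4: demand=3,sold=3 ship[1->2]=3 ship[0->1]=3 prod=3 -> inv=[3 7 8]
Step 5: demand=3,sold=3 ship[1->2]=3 ship[0->1]=3 prod=3 -> inv=[3 7 8]
Step 6: demand=3,sold=3 ship[1->2]=3 ship[0->1]=3 prod=3 -> inv=[3 7 8]
Step 7: demand=3,sold=3 ship[1->2]=3 ship[0->1]=3 prod=3 -> inv=[3 7 8]
Step 8: demand=3,sold=3 ship[1->2]=3 ship[0->1]=3 prod=3 -> inv=[3 7 8]

3 7 8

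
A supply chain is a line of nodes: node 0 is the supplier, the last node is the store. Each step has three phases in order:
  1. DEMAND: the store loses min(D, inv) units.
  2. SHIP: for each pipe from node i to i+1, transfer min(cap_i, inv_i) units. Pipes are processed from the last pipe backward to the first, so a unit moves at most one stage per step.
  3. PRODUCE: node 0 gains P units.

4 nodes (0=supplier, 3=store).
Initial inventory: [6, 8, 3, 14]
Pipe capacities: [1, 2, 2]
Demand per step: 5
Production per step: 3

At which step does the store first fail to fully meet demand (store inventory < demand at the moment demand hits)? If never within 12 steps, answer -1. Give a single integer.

Step 1: demand=5,sold=5 ship[2->3]=2 ship[1->2]=2 ship[0->1]=1 prod=3 -> [8 7 3 11]
Step 2: demand=5,sold=5 ship[2->3]=2 ship[1->2]=2 ship[0->1]=1 prod=3 -> [10 6 3 8]
Step 3: demand=5,sold=5 ship[2->3]=2 ship[1->2]=2 ship[0->1]=1 prod=3 -> [12 5 3 5]
Step 4: demand=5,sold=5 ship[2->3]=2 ship[1->2]=2 ship[0->1]=1 prod=3 -> [14 4 3 2]
Step 5: demand=5,sold=2 ship[2->3]=2 ship[1->2]=2 ship[0->1]=1 prod=3 -> [16 3 3 2]
Step 6: demand=5,sold=2 ship[2->3]=2 ship[1->2]=2 ship[0->1]=1 prod=3 -> [18 2 3 2]
Step 7: demand=5,sold=2 ship[2->3]=2 ship[1->2]=2 ship[0->1]=1 prod=3 -> [20 1 3 2]
Step 8: demand=5,sold=2 ship[2->3]=2 ship[1->2]=1 ship[0->1]=1 prod=3 -> [22 1 2 2]
Step 9: demand=5,sold=2 ship[2->3]=2 ship[1->2]=1 ship[0->1]=1 prod=3 -> [24 1 1 2]
Step 10: demand=5,sold=2 ship[2->3]=1 ship[1->2]=1 ship[0->1]=1 prod=3 -> [26 1 1 1]
Step 11: demand=5,sold=1 ship[2->3]=1 ship[1->2]=1 ship[0->1]=1 prod=3 -> [28 1 1 1]
Step 12: demand=5,sold=1 ship[2->3]=1 ship[1->2]=1 ship[0->1]=1 prod=3 -> [30 1 1 1]
First stockout at step 5

5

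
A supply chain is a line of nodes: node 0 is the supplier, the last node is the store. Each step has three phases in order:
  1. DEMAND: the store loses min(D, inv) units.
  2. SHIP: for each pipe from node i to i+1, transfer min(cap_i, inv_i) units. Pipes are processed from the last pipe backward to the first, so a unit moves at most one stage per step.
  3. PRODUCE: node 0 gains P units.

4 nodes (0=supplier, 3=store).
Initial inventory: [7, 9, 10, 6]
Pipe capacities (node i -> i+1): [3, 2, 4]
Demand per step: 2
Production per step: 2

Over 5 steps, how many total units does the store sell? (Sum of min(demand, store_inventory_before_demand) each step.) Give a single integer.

Step 1: sold=2 (running total=2) -> [6 10 8 8]
Step 2: sold=2 (running total=4) -> [5 11 6 10]
Step 3: sold=2 (running total=6) -> [4 12 4 12]
Step 4: sold=2 (running total=8) -> [3 13 2 14]
Step 5: sold=2 (running total=10) -> [2 14 2 14]

Answer: 10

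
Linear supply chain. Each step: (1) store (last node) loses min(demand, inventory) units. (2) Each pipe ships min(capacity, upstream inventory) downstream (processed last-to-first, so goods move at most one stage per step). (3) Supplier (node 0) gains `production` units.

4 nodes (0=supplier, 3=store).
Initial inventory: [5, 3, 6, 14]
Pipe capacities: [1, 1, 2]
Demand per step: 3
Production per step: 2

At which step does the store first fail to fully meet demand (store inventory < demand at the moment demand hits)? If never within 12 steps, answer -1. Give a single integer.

Step 1: demand=3,sold=3 ship[2->3]=2 ship[1->2]=1 ship[0->1]=1 prod=2 -> [6 3 5 13]
Step 2: demand=3,sold=3 ship[2->3]=2 ship[1->2]=1 ship[0->1]=1 prod=2 -> [7 3 4 12]
Step 3: demand=3,sold=3 ship[2->3]=2 ship[1->2]=1 ship[0->1]=1 prod=2 -> [8 3 3 11]
Step 4: demand=3,sold=3 ship[2->3]=2 ship[1->2]=1 ship[0->1]=1 prod=2 -> [9 3 2 10]
Step 5: demand=3,sold=3 ship[2->3]=2 ship[1->2]=1 ship[0->1]=1 prod=2 -> [10 3 1 9]
Step 6: demand=3,sold=3 ship[2->3]=1 ship[1->2]=1 ship[0->1]=1 prod=2 -> [11 3 1 7]
Step 7: demand=3,sold=3 ship[2->3]=1 ship[1->2]=1 ship[0->1]=1 prod=2 -> [12 3 1 5]
Step 8: demand=3,sold=3 ship[2->3]=1 ship[1->2]=1 ship[0->1]=1 prod=2 -> [13 3 1 3]
Step 9: demand=3,sold=3 ship[2->3]=1 ship[1->2]=1 ship[0->1]=1 prod=2 -> [14 3 1 1]
Step 10: demand=3,sold=1 ship[2->3]=1 ship[1->2]=1 ship[0->1]=1 prod=2 -> [15 3 1 1]
Step 11: demand=3,sold=1 ship[2->3]=1 ship[1->2]=1 ship[0->1]=1 prod=2 -> [16 3 1 1]
Step 12: demand=3,sold=1 ship[2->3]=1 ship[1->2]=1 ship[0->1]=1 prod=2 -> [17 3 1 1]
First stockout at step 10

10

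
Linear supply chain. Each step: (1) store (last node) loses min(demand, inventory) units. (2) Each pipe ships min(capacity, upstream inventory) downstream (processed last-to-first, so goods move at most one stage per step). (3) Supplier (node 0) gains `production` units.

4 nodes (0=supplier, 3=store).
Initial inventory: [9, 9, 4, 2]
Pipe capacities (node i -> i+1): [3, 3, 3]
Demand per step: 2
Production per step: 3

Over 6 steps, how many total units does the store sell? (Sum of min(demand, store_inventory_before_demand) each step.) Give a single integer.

Answer: 12

Derivation:
Step 1: sold=2 (running total=2) -> [9 9 4 3]
Step 2: sold=2 (running total=4) -> [9 9 4 4]
Step 3: sold=2 (running total=6) -> [9 9 4 5]
Step 4: sold=2 (running total=8) -> [9 9 4 6]
Step 5: sold=2 (running total=10) -> [9 9 4 7]
Step 6: sold=2 (running total=12) -> [9 9 4 8]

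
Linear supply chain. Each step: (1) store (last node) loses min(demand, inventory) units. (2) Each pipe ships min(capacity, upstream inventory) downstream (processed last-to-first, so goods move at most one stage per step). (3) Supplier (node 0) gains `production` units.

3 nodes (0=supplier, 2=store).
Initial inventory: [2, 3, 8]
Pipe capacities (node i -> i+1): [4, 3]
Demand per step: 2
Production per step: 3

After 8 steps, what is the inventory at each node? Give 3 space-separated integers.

Step 1: demand=2,sold=2 ship[1->2]=3 ship[0->1]=2 prod=3 -> inv=[3 2 9]
Step 2: demand=2,sold=2 ship[1->2]=2 ship[0->1]=3 prod=3 -> inv=[3 3 9]
Step 3: demand=2,sold=2 ship[1->2]=3 ship[0->1]=3 prod=3 -> inv=[3 3 10]
Step 4: demand=2,sold=2 ship[1->2]=3 ship[0->1]=3 prod=3 -> inv=[3 3 11]
Step 5: demand=2,sold=2 ship[1->2]=3 ship[0->1]=3 prod=3 -> inv=[3 3 12]
Step 6: demand=2,sold=2 ship[1->2]=3 ship[0->1]=3 prod=3 -> inv=[3 3 13]
Step 7: demand=2,sold=2 ship[1->2]=3 ship[0->1]=3 prod=3 -> inv=[3 3 14]
Step 8: demand=2,sold=2 ship[1->2]=3 ship[0->1]=3 prod=3 -> inv=[3 3 15]

3 3 15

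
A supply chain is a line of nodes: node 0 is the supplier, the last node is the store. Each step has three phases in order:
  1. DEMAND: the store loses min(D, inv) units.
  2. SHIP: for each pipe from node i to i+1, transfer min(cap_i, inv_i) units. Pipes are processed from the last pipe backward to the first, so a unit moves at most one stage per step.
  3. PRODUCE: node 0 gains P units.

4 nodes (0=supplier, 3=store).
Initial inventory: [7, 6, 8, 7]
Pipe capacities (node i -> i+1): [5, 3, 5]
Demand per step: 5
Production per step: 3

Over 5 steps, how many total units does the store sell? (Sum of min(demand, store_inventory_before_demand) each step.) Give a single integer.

Step 1: sold=5 (running total=5) -> [5 8 6 7]
Step 2: sold=5 (running total=10) -> [3 10 4 7]
Step 3: sold=5 (running total=15) -> [3 10 3 6]
Step 4: sold=5 (running total=20) -> [3 10 3 4]
Step 5: sold=4 (running total=24) -> [3 10 3 3]

Answer: 24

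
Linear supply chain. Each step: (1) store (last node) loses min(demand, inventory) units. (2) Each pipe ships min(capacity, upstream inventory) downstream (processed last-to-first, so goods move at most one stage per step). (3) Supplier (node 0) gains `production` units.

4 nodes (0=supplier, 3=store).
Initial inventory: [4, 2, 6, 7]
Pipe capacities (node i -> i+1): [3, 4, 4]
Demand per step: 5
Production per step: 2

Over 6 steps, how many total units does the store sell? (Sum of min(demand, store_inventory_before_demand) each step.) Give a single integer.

Step 1: sold=5 (running total=5) -> [3 3 4 6]
Step 2: sold=5 (running total=10) -> [2 3 3 5]
Step 3: sold=5 (running total=15) -> [2 2 3 3]
Step 4: sold=3 (running total=18) -> [2 2 2 3]
Step 5: sold=3 (running total=21) -> [2 2 2 2]
Step 6: sold=2 (running total=23) -> [2 2 2 2]

Answer: 23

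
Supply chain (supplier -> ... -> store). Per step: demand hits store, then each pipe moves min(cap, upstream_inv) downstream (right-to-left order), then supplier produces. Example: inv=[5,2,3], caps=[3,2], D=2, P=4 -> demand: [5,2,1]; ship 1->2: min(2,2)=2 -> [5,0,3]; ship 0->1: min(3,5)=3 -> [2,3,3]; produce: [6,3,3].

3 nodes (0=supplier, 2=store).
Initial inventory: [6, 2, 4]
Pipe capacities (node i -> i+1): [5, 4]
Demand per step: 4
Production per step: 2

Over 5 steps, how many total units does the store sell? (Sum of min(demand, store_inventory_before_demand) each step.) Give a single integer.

Step 1: sold=4 (running total=4) -> [3 5 2]
Step 2: sold=2 (running total=6) -> [2 4 4]
Step 3: sold=4 (running total=10) -> [2 2 4]
Step 4: sold=4 (running total=14) -> [2 2 2]
Step 5: sold=2 (running total=16) -> [2 2 2]

Answer: 16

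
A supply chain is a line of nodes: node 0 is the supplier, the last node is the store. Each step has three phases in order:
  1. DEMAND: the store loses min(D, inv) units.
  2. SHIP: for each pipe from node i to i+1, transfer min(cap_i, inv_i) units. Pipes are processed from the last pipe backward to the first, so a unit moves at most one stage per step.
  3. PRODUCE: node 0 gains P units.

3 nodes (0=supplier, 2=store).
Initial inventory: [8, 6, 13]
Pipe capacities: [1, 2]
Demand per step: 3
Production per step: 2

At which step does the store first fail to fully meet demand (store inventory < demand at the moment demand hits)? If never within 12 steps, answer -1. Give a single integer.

Step 1: demand=3,sold=3 ship[1->2]=2 ship[0->1]=1 prod=2 -> [9 5 12]
Step 2: demand=3,sold=3 ship[1->2]=2 ship[0->1]=1 prod=2 -> [10 4 11]
Step 3: demand=3,sold=3 ship[1->2]=2 ship[0->1]=1 prod=2 -> [11 3 10]
Step 4: demand=3,sold=3 ship[1->2]=2 ship[0->1]=1 prod=2 -> [12 2 9]
Step 5: demand=3,sold=3 ship[1->2]=2 ship[0->1]=1 prod=2 -> [13 1 8]
Step 6: demand=3,sold=3 ship[1->2]=1 ship[0->1]=1 prod=2 -> [14 1 6]
Step 7: demand=3,sold=3 ship[1->2]=1 ship[0->1]=1 prod=2 -> [15 1 4]
Step 8: demand=3,sold=3 ship[1->2]=1 ship[0->1]=1 prod=2 -> [16 1 2]
Step 9: demand=3,sold=2 ship[1->2]=1 ship[0->1]=1 prod=2 -> [17 1 1]
Step 10: demand=3,sold=1 ship[1->2]=1 ship[0->1]=1 prod=2 -> [18 1 1]
Step 11: demand=3,sold=1 ship[1->2]=1 ship[0->1]=1 prod=2 -> [19 1 1]
Step 12: demand=3,sold=1 ship[1->2]=1 ship[0->1]=1 prod=2 -> [20 1 1]
First stockout at step 9

9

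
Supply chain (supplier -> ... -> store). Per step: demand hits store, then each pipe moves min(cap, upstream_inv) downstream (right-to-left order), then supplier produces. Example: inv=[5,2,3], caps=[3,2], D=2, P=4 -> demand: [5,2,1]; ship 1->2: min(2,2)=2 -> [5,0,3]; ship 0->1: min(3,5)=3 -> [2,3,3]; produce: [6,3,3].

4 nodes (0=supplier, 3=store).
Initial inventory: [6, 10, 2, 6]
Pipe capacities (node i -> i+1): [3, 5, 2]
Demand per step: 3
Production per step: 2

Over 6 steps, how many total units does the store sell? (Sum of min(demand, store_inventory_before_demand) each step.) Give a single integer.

Step 1: sold=3 (running total=3) -> [5 8 5 5]
Step 2: sold=3 (running total=6) -> [4 6 8 4]
Step 3: sold=3 (running total=9) -> [3 4 11 3]
Step 4: sold=3 (running total=12) -> [2 3 13 2]
Step 5: sold=2 (running total=14) -> [2 2 14 2]
Step 6: sold=2 (running total=16) -> [2 2 14 2]

Answer: 16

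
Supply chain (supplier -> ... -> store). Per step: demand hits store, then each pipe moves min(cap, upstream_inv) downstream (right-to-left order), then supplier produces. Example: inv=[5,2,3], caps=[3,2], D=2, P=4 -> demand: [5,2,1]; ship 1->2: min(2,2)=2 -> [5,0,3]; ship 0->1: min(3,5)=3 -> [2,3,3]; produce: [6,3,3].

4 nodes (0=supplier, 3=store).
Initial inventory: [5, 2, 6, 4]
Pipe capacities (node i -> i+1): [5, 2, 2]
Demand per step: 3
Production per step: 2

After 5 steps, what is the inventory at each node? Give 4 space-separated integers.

Step 1: demand=3,sold=3 ship[2->3]=2 ship[1->2]=2 ship[0->1]=5 prod=2 -> inv=[2 5 6 3]
Step 2: demand=3,sold=3 ship[2->3]=2 ship[1->2]=2 ship[0->1]=2 prod=2 -> inv=[2 5 6 2]
Step 3: demand=3,sold=2 ship[2->3]=2 ship[1->2]=2 ship[0->1]=2 prod=2 -> inv=[2 5 6 2]
Step 4: demand=3,sold=2 ship[2->3]=2 ship[1->2]=2 ship[0->1]=2 prod=2 -> inv=[2 5 6 2]
Step 5: demand=3,sold=2 ship[2->3]=2 ship[1->2]=2 ship[0->1]=2 prod=2 -> inv=[2 5 6 2]

2 5 6 2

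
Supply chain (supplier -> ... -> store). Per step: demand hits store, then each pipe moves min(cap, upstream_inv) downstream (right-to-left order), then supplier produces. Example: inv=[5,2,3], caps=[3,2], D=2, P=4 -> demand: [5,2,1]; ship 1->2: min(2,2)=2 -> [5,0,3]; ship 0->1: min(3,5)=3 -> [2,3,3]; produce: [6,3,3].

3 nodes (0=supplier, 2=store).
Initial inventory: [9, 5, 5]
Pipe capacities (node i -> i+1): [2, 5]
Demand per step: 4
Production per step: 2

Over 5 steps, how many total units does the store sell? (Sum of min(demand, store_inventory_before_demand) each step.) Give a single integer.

Step 1: sold=4 (running total=4) -> [9 2 6]
Step 2: sold=4 (running total=8) -> [9 2 4]
Step 3: sold=4 (running total=12) -> [9 2 2]
Step 4: sold=2 (running total=14) -> [9 2 2]
Step 5: sold=2 (running total=16) -> [9 2 2]

Answer: 16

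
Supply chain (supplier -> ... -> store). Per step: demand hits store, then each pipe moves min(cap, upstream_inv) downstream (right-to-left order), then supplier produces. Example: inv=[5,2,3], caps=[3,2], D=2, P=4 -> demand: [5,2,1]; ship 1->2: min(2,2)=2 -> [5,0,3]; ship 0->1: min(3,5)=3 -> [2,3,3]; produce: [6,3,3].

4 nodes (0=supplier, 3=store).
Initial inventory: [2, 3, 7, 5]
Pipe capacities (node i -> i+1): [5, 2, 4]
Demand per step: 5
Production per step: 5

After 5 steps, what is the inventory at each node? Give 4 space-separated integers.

Step 1: demand=5,sold=5 ship[2->3]=4 ship[1->2]=2 ship[0->1]=2 prod=5 -> inv=[5 3 5 4]
Step 2: demand=5,sold=4 ship[2->3]=4 ship[1->2]=2 ship[0->1]=5 prod=5 -> inv=[5 6 3 4]
Step 3: demand=5,sold=4 ship[2->3]=3 ship[1->2]=2 ship[0->1]=5 prod=5 -> inv=[5 9 2 3]
Step 4: demand=5,sold=3 ship[2->3]=2 ship[1->2]=2 ship[0->1]=5 prod=5 -> inv=[5 12 2 2]
Step 5: demand=5,sold=2 ship[2->3]=2 ship[1->2]=2 ship[0->1]=5 prod=5 -> inv=[5 15 2 2]

5 15 2 2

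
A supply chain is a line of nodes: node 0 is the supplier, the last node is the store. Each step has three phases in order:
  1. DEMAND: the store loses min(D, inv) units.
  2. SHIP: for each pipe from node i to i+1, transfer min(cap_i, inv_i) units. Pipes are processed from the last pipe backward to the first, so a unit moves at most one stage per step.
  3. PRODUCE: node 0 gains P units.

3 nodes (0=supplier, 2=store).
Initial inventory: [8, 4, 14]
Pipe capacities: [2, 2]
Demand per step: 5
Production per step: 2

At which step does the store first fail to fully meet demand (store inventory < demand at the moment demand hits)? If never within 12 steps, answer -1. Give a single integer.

Step 1: demand=5,sold=5 ship[1->2]=2 ship[0->1]=2 prod=2 -> [8 4 11]
Step 2: demand=5,sold=5 ship[1->2]=2 ship[0->1]=2 prod=2 -> [8 4 8]
Step 3: demand=5,sold=5 ship[1->2]=2 ship[0->1]=2 prod=2 -> [8 4 5]
Step 4: demand=5,sold=5 ship[1->2]=2 ship[0->1]=2 prod=2 -> [8 4 2]
Step 5: demand=5,sold=2 ship[1->2]=2 ship[0->1]=2 prod=2 -> [8 4 2]
Step 6: demand=5,sold=2 ship[1->2]=2 ship[0->1]=2 prod=2 -> [8 4 2]
Step 7: demand=5,sold=2 ship[1->2]=2 ship[0->1]=2 prod=2 -> [8 4 2]
Step 8: demand=5,sold=2 ship[1->2]=2 ship[0->1]=2 prod=2 -> [8 4 2]
Step 9: demand=5,sold=2 ship[1->2]=2 ship[0->1]=2 prod=2 -> [8 4 2]
Step 10: demand=5,sold=2 ship[1->2]=2 ship[0->1]=2 prod=2 -> [8 4 2]
Step 11: demand=5,sold=2 ship[1->2]=2 ship[0->1]=2 prod=2 -> [8 4 2]
Step 12: demand=5,sold=2 ship[1->2]=2 ship[0->1]=2 prod=2 -> [8 4 2]
First stockout at step 5

5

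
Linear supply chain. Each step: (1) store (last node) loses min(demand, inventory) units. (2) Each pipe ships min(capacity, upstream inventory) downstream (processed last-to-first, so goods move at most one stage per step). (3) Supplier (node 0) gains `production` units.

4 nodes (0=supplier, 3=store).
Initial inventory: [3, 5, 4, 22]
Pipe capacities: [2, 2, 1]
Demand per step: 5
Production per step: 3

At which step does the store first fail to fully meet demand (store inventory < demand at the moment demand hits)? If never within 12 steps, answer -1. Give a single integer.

Step 1: demand=5,sold=5 ship[2->3]=1 ship[1->2]=2 ship[0->1]=2 prod=3 -> [4 5 5 18]
Step 2: demand=5,sold=5 ship[2->3]=1 ship[1->2]=2 ship[0->1]=2 prod=3 -> [5 5 6 14]
Step 3: demand=5,sold=5 ship[2->3]=1 ship[1->2]=2 ship[0->1]=2 prod=3 -> [6 5 7 10]
Step 4: demand=5,sold=5 ship[2->3]=1 ship[1->2]=2 ship[0->1]=2 prod=3 -> [7 5 8 6]
Step 5: demand=5,sold=5 ship[2->3]=1 ship[1->2]=2 ship[0->1]=2 prod=3 -> [8 5 9 2]
Step 6: demand=5,sold=2 ship[2->3]=1 ship[1->2]=2 ship[0->1]=2 prod=3 -> [9 5 10 1]
Step 7: demand=5,sold=1 ship[2->3]=1 ship[1->2]=2 ship[0->1]=2 prod=3 -> [10 5 11 1]
Step 8: demand=5,sold=1 ship[2->3]=1 ship[1->2]=2 ship[0->1]=2 prod=3 -> [11 5 12 1]
Step 9: demand=5,sold=1 ship[2->3]=1 ship[1->2]=2 ship[0->1]=2 prod=3 -> [12 5 13 1]
Step 10: demand=5,sold=1 ship[2->3]=1 ship[1->2]=2 ship[0->1]=2 prod=3 -> [13 5 14 1]
Step 11: demand=5,sold=1 ship[2->3]=1 ship[1->2]=2 ship[0->1]=2 prod=3 -> [14 5 15 1]
Step 12: demand=5,sold=1 ship[2->3]=1 ship[1->2]=2 ship[0->1]=2 prod=3 -> [15 5 16 1]
First stockout at step 6

6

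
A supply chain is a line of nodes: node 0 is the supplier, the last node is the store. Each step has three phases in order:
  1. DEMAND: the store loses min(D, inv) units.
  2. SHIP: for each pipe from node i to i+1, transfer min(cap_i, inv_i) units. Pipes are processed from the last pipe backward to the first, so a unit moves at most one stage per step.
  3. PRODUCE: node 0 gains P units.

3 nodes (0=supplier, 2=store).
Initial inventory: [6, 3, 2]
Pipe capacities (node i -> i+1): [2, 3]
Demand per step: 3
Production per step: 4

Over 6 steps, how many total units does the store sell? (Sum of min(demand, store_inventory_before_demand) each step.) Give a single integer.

Step 1: sold=2 (running total=2) -> [8 2 3]
Step 2: sold=3 (running total=5) -> [10 2 2]
Step 3: sold=2 (running total=7) -> [12 2 2]
Step 4: sold=2 (running total=9) -> [14 2 2]
Step 5: sold=2 (running total=11) -> [16 2 2]
Step 6: sold=2 (running total=13) -> [18 2 2]

Answer: 13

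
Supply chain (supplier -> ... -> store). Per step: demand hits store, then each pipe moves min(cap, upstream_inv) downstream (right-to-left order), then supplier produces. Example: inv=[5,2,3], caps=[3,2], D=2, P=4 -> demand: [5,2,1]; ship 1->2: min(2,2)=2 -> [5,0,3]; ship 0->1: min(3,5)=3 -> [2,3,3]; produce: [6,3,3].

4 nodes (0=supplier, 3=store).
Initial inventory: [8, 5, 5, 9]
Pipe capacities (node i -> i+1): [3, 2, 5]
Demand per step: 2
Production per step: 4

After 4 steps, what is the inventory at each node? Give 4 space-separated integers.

Step 1: demand=2,sold=2 ship[2->3]=5 ship[1->2]=2 ship[0->1]=3 prod=4 -> inv=[9 6 2 12]
Step 2: demand=2,sold=2 ship[2->3]=2 ship[1->2]=2 ship[0->1]=3 prod=4 -> inv=[10 7 2 12]
Step 3: demand=2,sold=2 ship[2->3]=2 ship[1->2]=2 ship[0->1]=3 prod=4 -> inv=[11 8 2 12]
Step 4: demand=2,sold=2 ship[2->3]=2 ship[1->2]=2 ship[0->1]=3 prod=4 -> inv=[12 9 2 12]

12 9 2 12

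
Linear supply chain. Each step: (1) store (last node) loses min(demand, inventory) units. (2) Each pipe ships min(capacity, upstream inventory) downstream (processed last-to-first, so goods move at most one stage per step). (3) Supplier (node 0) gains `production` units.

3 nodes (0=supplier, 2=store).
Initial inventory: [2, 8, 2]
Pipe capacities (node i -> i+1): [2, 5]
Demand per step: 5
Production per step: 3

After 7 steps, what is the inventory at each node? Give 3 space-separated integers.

Step 1: demand=5,sold=2 ship[1->2]=5 ship[0->1]=2 prod=3 -> inv=[3 5 5]
Step 2: demand=5,sold=5 ship[1->2]=5 ship[0->1]=2 prod=3 -> inv=[4 2 5]
Step 3: demand=5,sold=5 ship[1->2]=2 ship[0->1]=2 prod=3 -> inv=[5 2 2]
Step 4: demand=5,sold=2 ship[1->2]=2 ship[0->1]=2 prod=3 -> inv=[6 2 2]
Step 5: demand=5,sold=2 ship[1->2]=2 ship[0->1]=2 prod=3 -> inv=[7 2 2]
Step 6: demand=5,sold=2 ship[1->2]=2 ship[0->1]=2 prod=3 -> inv=[8 2 2]
Step 7: demand=5,sold=2 ship[1->2]=2 ship[0->1]=2 prod=3 -> inv=[9 2 2]

9 2 2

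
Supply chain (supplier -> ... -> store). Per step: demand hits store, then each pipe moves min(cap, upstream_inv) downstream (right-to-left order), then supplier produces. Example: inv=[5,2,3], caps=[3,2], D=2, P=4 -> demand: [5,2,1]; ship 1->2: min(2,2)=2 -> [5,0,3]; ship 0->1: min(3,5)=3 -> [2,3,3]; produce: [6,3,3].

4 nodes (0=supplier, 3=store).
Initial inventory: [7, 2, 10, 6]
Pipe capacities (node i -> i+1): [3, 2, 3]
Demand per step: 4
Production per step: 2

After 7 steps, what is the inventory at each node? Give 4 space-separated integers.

Step 1: demand=4,sold=4 ship[2->3]=3 ship[1->2]=2 ship[0->1]=3 prod=2 -> inv=[6 3 9 5]
Step 2: demand=4,sold=4 ship[2->3]=3 ship[1->2]=2 ship[0->1]=3 prod=2 -> inv=[5 4 8 4]
Step 3: demand=4,sold=4 ship[2->3]=3 ship[1->2]=2 ship[0->1]=3 prod=2 -> inv=[4 5 7 3]
Step 4: demand=4,sold=3 ship[2->3]=3 ship[1->2]=2 ship[0->1]=3 prod=2 -> inv=[3 6 6 3]
Step 5: demand=4,sold=3 ship[2->3]=3 ship[1->2]=2 ship[0->1]=3 prod=2 -> inv=[2 7 5 3]
Step 6: demand=4,sold=3 ship[2->3]=3 ship[1->2]=2 ship[0->1]=2 prod=2 -> inv=[2 7 4 3]
Step 7: demand=4,sold=3 ship[2->3]=3 ship[1->2]=2 ship[0->1]=2 prod=2 -> inv=[2 7 3 3]

2 7 3 3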